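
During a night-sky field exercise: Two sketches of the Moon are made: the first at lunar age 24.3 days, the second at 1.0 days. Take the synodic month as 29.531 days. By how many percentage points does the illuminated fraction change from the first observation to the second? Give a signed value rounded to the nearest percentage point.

θ₁ = 360° × 24.3/29.531 = 296.2°, f₁ = (1 − cos θ₁)/2 = 0.279.
θ₂ = 360° × 1.0/29.531 = 12.2°, f₂ = (1 − cos θ₂)/2 = 0.011.
Change = f₂ − f₁ = -0.268 → -27 percentage points.

-27 percentage points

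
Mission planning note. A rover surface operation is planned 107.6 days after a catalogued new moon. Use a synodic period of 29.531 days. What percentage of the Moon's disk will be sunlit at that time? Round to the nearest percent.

81%

107.6/29.531 = 3.644 lunations, so 3 complete cycles and 19.01 d into the next.
Phase angle: θ = 360°·(19.01 d)/(29.531 d) = 231.7°.
With cos θ = (-0.620), the lit fraction is (1 − (-0.620))/2 ≈ 0.810, so 81%.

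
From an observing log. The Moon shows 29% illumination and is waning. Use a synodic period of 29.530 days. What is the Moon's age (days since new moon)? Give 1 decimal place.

cos θ = 1 − 2f = 0.420, giving a principal value of 65.2°.
Waning ⇒ past full, so θ = 360° − 65.2° = 294.8°.
Age = 29.530 × 294.8°/360° ≈ 24.18 days.

24.2 days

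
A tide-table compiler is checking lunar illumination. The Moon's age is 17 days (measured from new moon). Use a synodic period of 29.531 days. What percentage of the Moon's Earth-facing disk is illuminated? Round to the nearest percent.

The Moon has covered 17/29.531 of its cycle, so θ ≈ 360° × 17/29.531 = 207.2°.
cos 207.2° = (-0.889), so f = (1 − (-0.889))/2 = 0.945, so 94%.

94%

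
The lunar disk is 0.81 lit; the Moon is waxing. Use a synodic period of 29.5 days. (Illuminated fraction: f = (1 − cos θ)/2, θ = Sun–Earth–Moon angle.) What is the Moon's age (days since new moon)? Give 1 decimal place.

10.5 days

cos θ = 1 − 2f = -0.620, giving a principal value of 128.3°.
The Moon is waxing (0°–180°), so θ = 128.3° directly.
That fraction of the synodic month is 128.3/360 × 29.5 d ≈ 10.51 d.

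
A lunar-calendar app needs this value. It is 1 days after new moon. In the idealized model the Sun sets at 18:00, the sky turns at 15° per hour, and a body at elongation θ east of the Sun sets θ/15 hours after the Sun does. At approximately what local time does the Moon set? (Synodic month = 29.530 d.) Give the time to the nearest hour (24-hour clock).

Phase angle: θ = 360°·(1 d)/(29.530 d) = 12.2°.
At 15° of sky rotation per hour, 12.2° corresponds to a 0.81 h lag.
18:00 + 0.81 h ≈ 18:49 → 19:00 to the nearest hour.

19:00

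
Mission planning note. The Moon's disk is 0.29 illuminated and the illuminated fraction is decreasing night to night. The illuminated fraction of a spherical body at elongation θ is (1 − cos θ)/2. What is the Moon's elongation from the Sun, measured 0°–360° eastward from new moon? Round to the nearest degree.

Invert f = (1 − cos θ)/2 to get cos θ = 1 − 2(0.29) = 0.420, hence θ₀ = arccos 0.420 = 65.2°.
Waning ⇒ past full, so θ = 360° − 65.2° = 294.8°.

295°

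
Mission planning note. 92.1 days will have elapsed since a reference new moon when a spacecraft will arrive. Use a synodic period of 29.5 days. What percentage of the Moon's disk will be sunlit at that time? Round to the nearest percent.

14%

92.1 d spans 3 complete synodic months (3 × 29.5 = 88.50 d) plus 3.60 d.
Elongation θ = 360° × 3.60/29.5 ≈ 43.9°.
Illuminated fraction = (1 − cos 43.9°)/2 = (1 − 0.720)/2 ≈ 0.140, so 14%.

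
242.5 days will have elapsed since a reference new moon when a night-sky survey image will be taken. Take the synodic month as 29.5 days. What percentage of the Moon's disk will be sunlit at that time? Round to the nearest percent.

41%

Reduce mod P: 242.5 − 8×29.5 = 6.50 d into the current lunation.
Phase angle: θ = 360°·(6.50 d)/(29.5 d) = 79.3°.
cos 79.3° = 0.185, so f = (1 − 0.185)/2 = 0.407, so 41%.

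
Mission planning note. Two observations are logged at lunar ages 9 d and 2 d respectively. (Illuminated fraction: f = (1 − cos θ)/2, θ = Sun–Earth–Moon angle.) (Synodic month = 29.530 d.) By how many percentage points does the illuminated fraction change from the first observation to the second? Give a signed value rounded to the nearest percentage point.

θ₁ = 360° × 9/29.530 = 109.7°, f₁ = (1 − cos θ₁)/2 = 0.669.
θ₂ = 360° × 2/29.530 = 24.4°, f₂ = (1 − cos θ₂)/2 = 0.045.
Change = f₂ − f₁ = -0.624 → -62 percentage points.

-62 percentage points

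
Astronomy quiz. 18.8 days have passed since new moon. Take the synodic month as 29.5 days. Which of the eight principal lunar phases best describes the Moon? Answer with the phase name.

θ ≈ 360° × 18.8/29.5 = 229°, which falls in the waning gibbous sector.

waning gibbous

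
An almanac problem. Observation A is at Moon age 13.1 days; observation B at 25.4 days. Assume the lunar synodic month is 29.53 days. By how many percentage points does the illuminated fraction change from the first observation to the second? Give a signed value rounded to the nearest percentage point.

θ₁ = 360° × 13.1/29.53 = 159.7°, f₁ = (1 − cos θ₁)/2 = 0.969.
θ₂ = 360° × 25.4/29.53 = 309.7°, f₂ = (1 − cos θ₂)/2 = 0.181.
Change = f₂ − f₁ = -0.788 → -79 percentage points.

-79 percentage points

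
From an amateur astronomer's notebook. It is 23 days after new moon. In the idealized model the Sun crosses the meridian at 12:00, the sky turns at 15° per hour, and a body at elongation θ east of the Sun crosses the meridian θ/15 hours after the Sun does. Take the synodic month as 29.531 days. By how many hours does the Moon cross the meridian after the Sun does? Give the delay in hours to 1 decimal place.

18.7 h

Phase angle: θ = 360°·(23 d)/(29.531 d) = 280.4°.
The Moon trails the Sun by θ/15 = 280.4/15 ≈ 18.69 hours.
So the Moon crosses the meridian 18.69 h after the Sun.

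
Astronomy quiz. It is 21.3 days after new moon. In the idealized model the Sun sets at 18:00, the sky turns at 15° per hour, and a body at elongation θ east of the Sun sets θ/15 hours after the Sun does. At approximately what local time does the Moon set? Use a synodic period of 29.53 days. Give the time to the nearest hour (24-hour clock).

11:00

Elongation θ = 360° × 21.3/29.53 ≈ 259.7°.
At 15° of sky rotation per hour, 259.7° corresponds to a 17.31 h lag.
18:00 + 17.31 h ≈ 11:19 → 11:00 to the nearest hour.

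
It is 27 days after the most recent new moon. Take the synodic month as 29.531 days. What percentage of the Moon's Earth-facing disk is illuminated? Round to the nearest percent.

7%

Phase angle: θ = 360°·(27 d)/(29.531 d) = 329.1°.
cos 329.1° = 0.858, so f = (1 − 0.858)/2 = 0.071, so 7%.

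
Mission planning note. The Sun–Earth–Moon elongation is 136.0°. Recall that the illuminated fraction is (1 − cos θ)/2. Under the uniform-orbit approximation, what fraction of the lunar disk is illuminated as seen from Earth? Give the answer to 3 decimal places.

cos 136.0° = (-0.719), so f = (1 − (-0.719))/2 = 0.860.

0.860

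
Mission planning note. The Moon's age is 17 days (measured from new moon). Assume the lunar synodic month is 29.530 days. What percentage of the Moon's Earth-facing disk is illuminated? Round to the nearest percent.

Elongation θ = 360° × 17/29.530 ≈ 207.2°.
cos 207.2° = (-0.889), so f = (1 − (-0.889))/2 = 0.945, so 94%.

94%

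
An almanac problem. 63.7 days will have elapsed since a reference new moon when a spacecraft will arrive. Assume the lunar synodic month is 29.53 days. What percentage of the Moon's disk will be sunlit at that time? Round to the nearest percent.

22%

63.7 d spans 2 complete synodic months (2 × 29.53 = 59.06 d) plus 4.64 d.
Phase angle: θ = 360°·(4.64 d)/(29.53 d) = 56.6°.
Illuminated fraction = (1 − cos 56.6°)/2 = (1 − 0.551)/2 ≈ 0.225, so 22%.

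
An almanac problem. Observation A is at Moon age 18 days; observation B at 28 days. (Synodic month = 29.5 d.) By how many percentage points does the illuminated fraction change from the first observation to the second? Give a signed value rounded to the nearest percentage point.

-86 pp

θ₁ = 360° × 18/29.5 = 219.7°, f₁ = (1 − cos θ₁)/2 = 0.885.
θ₂ = 360° × 28/29.5 = 341.7°, f₂ = (1 − cos θ₂)/2 = 0.025.
Change = f₂ − f₁ = -0.860 → -86 percentage points.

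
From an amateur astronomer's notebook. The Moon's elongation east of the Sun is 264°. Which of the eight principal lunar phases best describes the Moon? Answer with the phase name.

last quarter

The last quarter sector spans roughly 248°–292°; 264° falls inside it.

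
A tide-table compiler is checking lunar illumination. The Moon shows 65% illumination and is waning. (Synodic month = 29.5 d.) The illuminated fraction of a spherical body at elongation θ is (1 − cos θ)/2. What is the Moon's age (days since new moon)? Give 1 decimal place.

20.7 days

Invert f = (1 − cos θ)/2 to get cos θ = 1 − 2(0.65) = -0.300, hence θ₀ = arccos -0.300 = 107.5°.
Since the Moon is past full (waning), take the reflex angle: θ = 360° − 107.5° = 252.5°.
That fraction of the synodic month is 252.5/360 × 29.5 d ≈ 20.69 d.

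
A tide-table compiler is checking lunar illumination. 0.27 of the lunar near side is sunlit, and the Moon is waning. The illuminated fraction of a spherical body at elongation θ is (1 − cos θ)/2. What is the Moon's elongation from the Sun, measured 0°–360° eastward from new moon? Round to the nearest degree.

Invert f = (1 − cos θ)/2 to get cos θ = 1 − 2(0.27) = 0.460, hence θ₀ = arccos 0.460 = 62.6°.
Waning ⇒ past full, so θ = 360° − 62.6° = 297.4°.

297°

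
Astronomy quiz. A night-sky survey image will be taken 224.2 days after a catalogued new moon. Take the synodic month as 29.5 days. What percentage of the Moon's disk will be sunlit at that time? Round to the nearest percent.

90%

224.2/29.5 = 7.600 lunations, so 7 complete cycles and 17.70 d into the next.
Elongation θ = 360° × 17.70/29.5 ≈ 216.0°.
Illuminated fraction = (1 − cos 216.0°)/2 = (1 − (-0.809))/2 ≈ 0.905, so 90%.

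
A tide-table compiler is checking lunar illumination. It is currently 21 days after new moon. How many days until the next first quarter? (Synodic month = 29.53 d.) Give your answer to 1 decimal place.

15.9 days

First quarter occurs at elongation 90°, i.e. at age 29.53 × 90/360 = 7.383 d.
This lunation's first quarter (7.383 d) has passed, so add one period: 36.913 − 21 = 15.913 days.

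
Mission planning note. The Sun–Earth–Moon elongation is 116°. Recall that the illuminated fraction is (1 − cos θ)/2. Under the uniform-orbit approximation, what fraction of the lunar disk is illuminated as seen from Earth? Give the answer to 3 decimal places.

0.719

cos 116° = (-0.438), so f = (1 − (-0.438))/2 = 0.719.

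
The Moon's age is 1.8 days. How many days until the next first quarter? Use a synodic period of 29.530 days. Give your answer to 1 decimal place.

First quarter is 0.25 of the way through the cycle: age 0.25 × 29.530 = 7.383 d.
That is 7.383 − 1.8 = 5.583 days ahead.

5.6 days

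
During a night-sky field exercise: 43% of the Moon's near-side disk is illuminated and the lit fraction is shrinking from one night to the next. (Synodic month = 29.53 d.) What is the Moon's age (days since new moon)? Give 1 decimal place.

Invert f = (1 − cos θ)/2 to get cos θ = 1 − 2(0.43) = 0.140, hence θ₀ = arccos 0.140 = 82.0°.
Since the Moon is past full (waning), take the reflex angle: θ = 360° − 82.0° = 278.0°.
Age = 29.53 × 278.0°/360° ≈ 22.81 days.

22.8 days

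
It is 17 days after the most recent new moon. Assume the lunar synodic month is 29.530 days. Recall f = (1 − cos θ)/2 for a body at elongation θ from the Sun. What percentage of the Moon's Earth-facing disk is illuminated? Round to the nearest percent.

94%

The Moon has covered 17/29.530 of its cycle, so θ ≈ 360° × 17/29.530 = 207.2°.
cos 207.2° = (-0.889), so f = (1 − (-0.889))/2 = 0.945, so 94%.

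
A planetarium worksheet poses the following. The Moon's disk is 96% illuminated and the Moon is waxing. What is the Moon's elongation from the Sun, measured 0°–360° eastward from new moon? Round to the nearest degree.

157°

From f = (1 − cos θ)/2: cos θ = 1 − 2×0.96 = -0.920; arccos → 156.9°.
The Moon is waxing (0°–180°), so θ = 156.9° directly.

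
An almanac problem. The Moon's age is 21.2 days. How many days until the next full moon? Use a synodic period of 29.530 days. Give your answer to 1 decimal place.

Full moon is 0.5 of the way through the cycle: age 0.5 × 29.530 = 14.765 d.
This lunation's full moon (14.765 d) has passed, so add one period: 44.295 − 21.2 = 23.095 days.

23.1 days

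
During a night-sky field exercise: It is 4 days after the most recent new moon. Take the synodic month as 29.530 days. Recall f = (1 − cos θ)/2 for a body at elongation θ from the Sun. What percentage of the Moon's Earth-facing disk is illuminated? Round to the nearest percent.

The Moon has covered 4/29.530 of its cycle, so θ ≈ 360° × 4/29.530 = 48.8°.
cos 48.8° = 0.659, so f = (1 − 0.659)/2 = 0.170, so 17%.

17%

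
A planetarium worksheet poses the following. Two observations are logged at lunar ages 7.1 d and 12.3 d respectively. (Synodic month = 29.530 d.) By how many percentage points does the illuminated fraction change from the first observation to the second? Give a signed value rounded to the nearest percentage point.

First observation: θ = 360°·7.1/29.530 = 86.6°, so f = 0.470.
Second observation: θ = 149.9°, f = 0.933.
Δf = 0.933 − 0.470 = +0.463, i.e. +46 pp.

+46 percentage points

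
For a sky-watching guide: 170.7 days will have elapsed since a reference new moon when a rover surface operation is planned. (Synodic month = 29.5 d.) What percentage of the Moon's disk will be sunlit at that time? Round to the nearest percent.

39%

Reduce mod P: 170.7 − 5×29.5 = 23.20 d into the current lunation.
The Moon has covered 23.20/29.5 of its cycle, so θ ≈ 360° × 23.20/29.5 = 283.1°.
cos 283.1° = 0.227, so f = (1 − 0.227)/2 = 0.387, so 39%.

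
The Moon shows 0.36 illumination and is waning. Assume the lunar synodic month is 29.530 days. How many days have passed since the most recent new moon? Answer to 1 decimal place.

From f = (1 − cos θ)/2: cos θ = 1 − 2×0.36 = 0.280; arccos → 73.7°.
A waning Moon lies in 180°–360°, so θ = 360° − 73.7° = 286.3°.
At 360°/29.530 d per day, 286.3° corresponds to 23.48 days.

23.5 days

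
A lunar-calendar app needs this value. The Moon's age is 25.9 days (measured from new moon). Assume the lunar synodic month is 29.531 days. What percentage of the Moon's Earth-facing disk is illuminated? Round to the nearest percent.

The Moon has covered 25.9/29.531 of its cycle, so θ ≈ 360° × 25.9/29.531 = 315.7°.
With cos θ = 0.716, the lit fraction is (1 − 0.716)/2 ≈ 0.142, so 14%.

14%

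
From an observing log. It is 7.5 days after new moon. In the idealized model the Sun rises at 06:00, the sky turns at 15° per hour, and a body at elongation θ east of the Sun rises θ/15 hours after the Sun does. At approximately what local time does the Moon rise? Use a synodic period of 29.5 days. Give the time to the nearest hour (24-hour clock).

The Moon has covered 7.5/29.5 of its cycle, so θ ≈ 360° × 7.5/29.5 = 91.5°.
At 15° of sky rotation per hour, 91.5° corresponds to a 6.10 h lag.
06:00 + 6.10 h ≈ 12:06 → 12:00 to the nearest hour.

12:00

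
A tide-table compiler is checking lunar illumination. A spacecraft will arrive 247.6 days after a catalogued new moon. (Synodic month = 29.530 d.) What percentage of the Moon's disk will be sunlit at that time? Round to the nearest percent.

Reduce mod P: 247.6 − 8×29.530 = 11.36 d into the current lunation.
Phase angle: θ = 360°·(11.36 d)/(29.530 d) = 138.5°.
Illuminated fraction = (1 − cos 138.5°)/2 = (1 − (-0.749))/2 ≈ 0.874, so 87%.

87%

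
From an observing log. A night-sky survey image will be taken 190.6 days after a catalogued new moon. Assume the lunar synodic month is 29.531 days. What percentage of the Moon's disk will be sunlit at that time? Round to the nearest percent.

Reduce mod P: 190.6 − 6×29.531 = 13.41 d into the current lunation.
Phase angle: θ = 360°·(13.41 d)/(29.531 d) = 163.5°.
cos 163.5° = (-0.959), so f = (1 − (-0.959))/2 = 0.979, so 98%.

98%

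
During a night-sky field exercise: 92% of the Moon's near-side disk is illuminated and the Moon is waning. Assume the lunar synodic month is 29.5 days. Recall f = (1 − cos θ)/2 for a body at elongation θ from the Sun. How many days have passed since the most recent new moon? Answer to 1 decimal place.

17.4 days

cos θ = 1 − 2f = -0.840, giving a principal value of 147.1°.
A waning Moon lies in 180°–360°, so θ = 360° − 147.1° = 212.9°.
Age = 29.5 × 212.9°/360° ≈ 17.44 days.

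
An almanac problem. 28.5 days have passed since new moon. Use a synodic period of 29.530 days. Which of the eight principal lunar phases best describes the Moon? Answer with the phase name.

θ ≈ 360° × 28.5/29.530 = 347°, which falls in the new moon sector.

new moon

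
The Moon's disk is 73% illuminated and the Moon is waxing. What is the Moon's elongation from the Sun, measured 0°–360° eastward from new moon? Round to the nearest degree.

117°

Invert f = (1 − cos θ)/2 to get cos θ = 1 − 2(0.73) = -0.460, hence θ₀ = arccos -0.460 = 117.4°.
The Moon is waxing (0°–180°), so θ = 117.4° directly.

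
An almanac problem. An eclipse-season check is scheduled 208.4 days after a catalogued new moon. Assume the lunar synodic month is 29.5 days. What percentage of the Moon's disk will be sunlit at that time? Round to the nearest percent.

Reduce mod P: 208.4 − 7×29.5 = 1.90 d into the current lunation.
Phase angle: θ = 360°·(1.90 d)/(29.5 d) = 23.2°.
cos 23.2° = 0.919, so f = (1 − 0.919)/2 = 0.040, so 4%.

4%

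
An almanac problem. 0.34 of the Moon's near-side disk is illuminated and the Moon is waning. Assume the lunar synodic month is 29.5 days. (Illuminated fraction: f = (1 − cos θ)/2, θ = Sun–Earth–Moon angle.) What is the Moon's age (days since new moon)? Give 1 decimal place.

cos θ = 1 − 2f = 0.320, giving a principal value of 71.3°.
Waning ⇒ past full, so θ = 360° − 71.3° = 288.7°.
That fraction of the synodic month is 288.7/360 × 29.5 d ≈ 23.65 d.

23.7 days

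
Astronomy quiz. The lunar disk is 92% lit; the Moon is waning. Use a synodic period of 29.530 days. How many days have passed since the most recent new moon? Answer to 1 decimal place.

cos θ = 1 − 2f = -0.840, giving a principal value of 147.1°.
Since the Moon is past full (waning), take the reflex angle: θ = 360° − 147.1° = 212.9°.
Age = 29.530 × 212.9°/360° ≈ 17.46 days.

17.5 days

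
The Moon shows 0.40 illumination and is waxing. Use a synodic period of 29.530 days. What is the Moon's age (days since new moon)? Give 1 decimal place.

6.4 days

From f = (1 − cos θ)/2: cos θ = 1 − 2×0.40 = 0.200; arccos → 78.5°.
The Moon is waxing (0°–180°), so θ = 78.5° directly.
Age = 29.530 × 78.5°/360° ≈ 6.44 days.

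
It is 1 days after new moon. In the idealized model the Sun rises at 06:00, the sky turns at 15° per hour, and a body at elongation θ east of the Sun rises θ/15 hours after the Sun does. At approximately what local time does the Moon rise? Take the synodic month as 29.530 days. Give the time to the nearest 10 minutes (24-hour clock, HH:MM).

Elongation θ = 360° × 1/29.530 ≈ 12.2°.
The Moon trails the Sun by θ/15 = 12.2/15 ≈ 0.81 hours.
06:00 + 0.813 h ≈ 06:49 → 06:50 to the nearest ten minutes.

06:50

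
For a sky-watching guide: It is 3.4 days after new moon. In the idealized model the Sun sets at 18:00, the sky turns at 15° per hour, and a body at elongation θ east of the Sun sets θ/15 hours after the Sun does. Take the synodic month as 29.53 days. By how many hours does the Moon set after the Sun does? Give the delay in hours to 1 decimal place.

2.8 h

Elongation θ = 360° × 3.4/29.53 ≈ 41.4°.
The Moon trails the Sun by θ/15 = 41.4/15 ≈ 2.76 hours.
So the Moon sets 2.76 h after the Sun.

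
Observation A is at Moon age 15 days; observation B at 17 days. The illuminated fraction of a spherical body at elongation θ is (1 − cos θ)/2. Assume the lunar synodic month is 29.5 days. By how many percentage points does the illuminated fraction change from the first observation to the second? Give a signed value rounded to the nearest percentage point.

-6 percentage points

θ₁ = 360° × 15/29.5 = 183.1°, f₁ = (1 − cos θ₁)/2 = 0.999.
θ₂ = 360° × 17/29.5 = 207.5°, f₂ = (1 − cos θ₂)/2 = 0.944.
Change = f₂ − f₁ = -0.056 → -6 percentage points.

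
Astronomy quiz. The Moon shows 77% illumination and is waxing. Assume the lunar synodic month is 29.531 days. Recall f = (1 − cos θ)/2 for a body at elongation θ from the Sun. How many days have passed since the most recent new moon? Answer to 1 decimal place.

10.1 days

Invert f = (1 − cos θ)/2 to get cos θ = 1 − 2(0.77) = -0.540, hence θ₀ = arccos -0.540 = 122.7°.
The Moon is waxing (0°–180°), so θ = 122.7° directly.
At 360°/29.531 d per day, 122.7° corresponds to 10.06 days.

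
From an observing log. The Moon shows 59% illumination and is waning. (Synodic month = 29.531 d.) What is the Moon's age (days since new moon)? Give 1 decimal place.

21.3 days

cos θ = 1 − 2f = -0.180, giving a principal value of 100.4°.
A waning Moon lies in 180°–360°, so θ = 360° − 100.4° = 259.6°.
At 360°/29.531 d per day, 259.6° corresponds to 21.30 days.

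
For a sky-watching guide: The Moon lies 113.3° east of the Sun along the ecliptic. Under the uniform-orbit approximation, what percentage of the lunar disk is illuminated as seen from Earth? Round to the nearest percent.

70%

cos 113.3° = (-0.396), so f = (1 − (-0.396))/2 = 0.698, i.e. 70%.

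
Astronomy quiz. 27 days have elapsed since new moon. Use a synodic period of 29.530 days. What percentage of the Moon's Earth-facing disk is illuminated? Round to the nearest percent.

7%

Phase angle: θ = 360°·(27 d)/(29.530 d) = 329.2°.
Illuminated fraction = (1 − cos 329.2°)/2 = (1 − 0.859)/2 ≈ 0.071, so 7%.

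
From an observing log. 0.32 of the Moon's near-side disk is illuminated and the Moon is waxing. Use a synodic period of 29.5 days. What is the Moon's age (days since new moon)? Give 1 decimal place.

From f = (1 − cos θ)/2: cos θ = 1 − 2×0.32 = 0.360; arccos → 68.9°.
Waxing ⇒ before full, so θ = 68.9°.
At 360°/29.5 d per day, 68.9° corresponds to 5.65 days.

5.6 days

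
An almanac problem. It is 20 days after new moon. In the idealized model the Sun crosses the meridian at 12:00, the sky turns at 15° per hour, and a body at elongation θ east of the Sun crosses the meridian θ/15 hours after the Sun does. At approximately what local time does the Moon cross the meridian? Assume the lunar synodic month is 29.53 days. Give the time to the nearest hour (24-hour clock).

The Moon has covered 20/29.53 of its cycle, so θ ≈ 360° × 20/29.53 = 243.8°.
At 15° of sky rotation per hour, 243.8° corresponds to a 16.25 h lag.
12:00 + 16.25 h ≈ 04:15 → 04:00 to the nearest hour.

04:00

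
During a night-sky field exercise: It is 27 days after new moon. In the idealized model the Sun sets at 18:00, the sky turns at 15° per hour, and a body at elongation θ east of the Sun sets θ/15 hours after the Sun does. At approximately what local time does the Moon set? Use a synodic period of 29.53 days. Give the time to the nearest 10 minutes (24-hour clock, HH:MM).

16:00

Elongation θ = 360° × 27/29.53 ≈ 329.2°.
Delay after the Sun = 329.2° / (15°/h) ≈ 21.94 h.
18:00 + 21.944 h ≈ 15:57 → 16:00 to the nearest ten minutes.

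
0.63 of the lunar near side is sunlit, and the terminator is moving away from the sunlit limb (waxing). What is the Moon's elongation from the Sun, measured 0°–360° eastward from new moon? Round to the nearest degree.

105°

cos θ = 1 − 2f = -0.260, giving a principal value of 105.1°.
Waxing ⇒ before full, so θ = 105.1°.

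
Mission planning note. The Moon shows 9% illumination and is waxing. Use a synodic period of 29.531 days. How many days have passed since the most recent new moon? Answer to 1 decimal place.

2.9 days

Invert f = (1 − cos θ)/2 to get cos θ = 1 − 2(0.09) = 0.820, hence θ₀ = arccos 0.820 = 34.9°.
Before full moon the principal value applies: θ = 34.9°.
At 360°/29.531 d per day, 34.9° corresponds to 2.86 days.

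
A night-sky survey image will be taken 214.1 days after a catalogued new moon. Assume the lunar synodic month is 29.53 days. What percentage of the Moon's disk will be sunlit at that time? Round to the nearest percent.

Reduce mod P: 214.1 − 7×29.53 = 7.39 d into the current lunation.
The Moon has covered 7.39/29.53 of its cycle, so θ ≈ 360° × 7.39/29.53 = 90.1°.
With cos θ = (-0.002), the lit fraction is (1 − (-0.002))/2 ≈ 0.501, so 50%.

50%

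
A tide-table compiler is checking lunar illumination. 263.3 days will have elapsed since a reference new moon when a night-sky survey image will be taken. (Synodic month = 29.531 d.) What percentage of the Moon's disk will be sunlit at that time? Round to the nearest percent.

Reduce mod P: 263.3 − 8×29.531 = 27.05 d into the current lunation.
Phase angle: θ = 360°·(27.05 d)/(29.531 d) = 329.8°.
With cos θ = 0.864, the lit fraction is (1 − 0.864)/2 ≈ 0.068, so 7%.

7%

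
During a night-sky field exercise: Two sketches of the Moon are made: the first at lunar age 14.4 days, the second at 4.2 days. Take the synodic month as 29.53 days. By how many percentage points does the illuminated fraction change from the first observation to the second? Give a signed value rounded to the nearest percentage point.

θ₁ = 360° × 14.4/29.53 = 175.6°, f₁ = (1 − cos θ₁)/2 = 0.998.
θ₂ = 360° × 4.2/29.53 = 51.2°, f₂ = (1 − cos θ₂)/2 = 0.187.
Change = f₂ − f₁ = -0.812 → -81 percentage points.

-81 percentage points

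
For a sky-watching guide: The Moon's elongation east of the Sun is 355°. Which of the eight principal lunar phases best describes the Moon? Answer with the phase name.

new moon

355° lies in the new moon sector of the 8-phase cycle.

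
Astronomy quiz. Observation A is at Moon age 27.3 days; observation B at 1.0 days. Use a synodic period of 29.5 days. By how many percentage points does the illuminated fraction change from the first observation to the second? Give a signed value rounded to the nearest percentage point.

θ₁ = 360° × 27.3/29.5 = 333.2°, f₁ = (1 − cos θ₁)/2 = 0.054.
θ₂ = 360° × 1.0/29.5 = 12.2°, f₂ = (1 − cos θ₂)/2 = 0.011.
Change = f₂ − f₁ = -0.043 → -4 percentage points.

-4 pp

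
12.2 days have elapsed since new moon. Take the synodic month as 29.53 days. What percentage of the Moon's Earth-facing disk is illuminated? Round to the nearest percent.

Phase angle: θ = 360°·(12.2 d)/(29.53 d) = 148.7°.
cos 148.7° = (-0.855), so f = (1 − (-0.855))/2 = 0.927, so 93%.

93%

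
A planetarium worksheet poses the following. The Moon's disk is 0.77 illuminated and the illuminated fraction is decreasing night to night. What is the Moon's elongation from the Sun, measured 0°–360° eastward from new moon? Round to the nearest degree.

237°

Invert f = (1 − cos θ)/2 to get cos θ = 1 − 2(0.77) = -0.540, hence θ₀ = arccos -0.540 = 122.7°.
Waning ⇒ past full, so θ = 360° − 122.7° = 237.3°.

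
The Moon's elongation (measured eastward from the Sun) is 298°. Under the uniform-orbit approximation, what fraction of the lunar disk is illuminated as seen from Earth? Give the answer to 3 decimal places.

Half-versine of 298°: (1 − 0.469)/2 = 0.265.

0.265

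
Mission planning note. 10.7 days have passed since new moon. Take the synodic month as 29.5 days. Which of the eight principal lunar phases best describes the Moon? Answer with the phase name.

At 10.7/29.5 of the cycle, θ ≈ 131° — the waxing gibbous range.

waxing gibbous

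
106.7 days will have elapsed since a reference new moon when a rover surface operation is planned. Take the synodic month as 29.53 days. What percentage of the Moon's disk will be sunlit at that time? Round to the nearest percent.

Reduce mod P: 106.7 − 3×29.53 = 18.11 d into the current lunation.
The Moon has covered 18.11/29.53 of its cycle, so θ ≈ 360° × 18.11/29.53 = 220.8°.
cos 220.8° = (-0.757), so f = (1 − (-0.757))/2 = 0.879, so 88%.

88%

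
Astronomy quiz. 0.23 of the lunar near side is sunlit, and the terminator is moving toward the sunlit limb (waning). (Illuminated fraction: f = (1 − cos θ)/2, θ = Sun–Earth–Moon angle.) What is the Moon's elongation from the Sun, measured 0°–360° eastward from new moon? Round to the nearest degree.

303°

From f = (1 − cos θ)/2: cos θ = 1 − 2×0.23 = 0.540; arccos → 57.3°.
Waning ⇒ past full, so θ = 360° − 57.3° = 302.7°.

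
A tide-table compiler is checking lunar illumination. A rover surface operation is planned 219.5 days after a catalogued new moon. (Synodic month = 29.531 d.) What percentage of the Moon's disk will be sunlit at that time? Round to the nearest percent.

96%

219.5/29.531 = 7.433 lunations, so 7 complete cycles and 12.78 d into the next.
The Moon has covered 12.78/29.531 of its cycle, so θ ≈ 360° × 12.78/29.531 = 155.8°.
Illuminated fraction = (1 − cos 155.8°)/2 = (1 − (-0.912))/2 ≈ 0.956, so 96%.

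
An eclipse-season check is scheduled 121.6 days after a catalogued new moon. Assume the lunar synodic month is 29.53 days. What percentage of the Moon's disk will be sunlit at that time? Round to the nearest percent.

121.6/29.53 = 4.118 lunations, so 4 complete cycles and 3.48 d into the next.
Phase angle: θ = 360°·(3.48 d)/(29.53 d) = 42.4°.
Illuminated fraction = (1 − cos 42.4°)/2 = (1 − 0.738)/2 ≈ 0.131, so 13%.

13%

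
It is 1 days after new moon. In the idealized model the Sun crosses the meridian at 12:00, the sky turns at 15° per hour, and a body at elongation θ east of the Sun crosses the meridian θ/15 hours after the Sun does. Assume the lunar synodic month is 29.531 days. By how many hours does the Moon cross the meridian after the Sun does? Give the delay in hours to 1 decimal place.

0.8 h

The Moon has covered 1/29.531 of its cycle, so θ ≈ 360° × 1/29.531 = 12.2°.
The Moon trails the Sun by θ/15 = 12.2/15 ≈ 0.81 hours.
So the Moon crosses the meridian 0.81 h after the Sun.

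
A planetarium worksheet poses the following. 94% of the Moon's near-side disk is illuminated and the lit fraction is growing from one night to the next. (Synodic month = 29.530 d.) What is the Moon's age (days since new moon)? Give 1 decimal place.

cos θ = 1 − 2f = -0.880, giving a principal value of 151.6°.
Before full moon the principal value applies: θ = 151.6°.
At 360°/29.530 d per day, 151.6° corresponds to 12.44 days.

12.4 days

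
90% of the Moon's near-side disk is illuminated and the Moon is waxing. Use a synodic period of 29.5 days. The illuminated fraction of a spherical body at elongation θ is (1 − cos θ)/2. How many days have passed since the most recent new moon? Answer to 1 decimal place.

11.7 days

cos θ = 1 − 2f = -0.800, giving a principal value of 143.1°.
Waxing ⇒ before full, so θ = 143.1°.
At 360°/29.5 d per day, 143.1° corresponds to 11.73 days.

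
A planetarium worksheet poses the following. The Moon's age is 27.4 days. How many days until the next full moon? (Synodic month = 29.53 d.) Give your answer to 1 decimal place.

Full moon occurs at elongation 180°, i.e. at age 29.53 × 180/360 = 14.765 d.
Already past this cycle's full moon; the next is at 14.765 + 29.53 = 44.295 d, so 44.295 − 27.4 = 16.895 days.

16.9 days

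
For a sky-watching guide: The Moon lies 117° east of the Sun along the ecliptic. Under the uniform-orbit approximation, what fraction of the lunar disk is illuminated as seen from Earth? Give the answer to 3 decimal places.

0.727

cos 117° = (-0.454), so f = (1 − (-0.454))/2 = 0.727.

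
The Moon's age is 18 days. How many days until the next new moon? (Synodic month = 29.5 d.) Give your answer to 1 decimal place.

11.5 days

One full lunation from the last new moon is 29.5 d; remaining = 29.5 − 18 = 11.500 d.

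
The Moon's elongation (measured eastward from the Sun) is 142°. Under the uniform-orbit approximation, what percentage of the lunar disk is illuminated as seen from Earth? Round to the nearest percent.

89%

f = (1 − cos 142°)/2 = (1 − (-0.788))/2 ≈ 0.894, i.e. 89%.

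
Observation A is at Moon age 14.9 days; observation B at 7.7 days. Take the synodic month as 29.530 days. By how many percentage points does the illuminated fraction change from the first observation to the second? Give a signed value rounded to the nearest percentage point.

θ₁ = 360° × 14.9/29.530 = 181.6°, f₁ = (1 − cos θ₁)/2 = 1.000.
θ₂ = 360° × 7.7/29.530 = 93.9°, f₂ = (1 − cos θ₂)/2 = 0.534.
Change = f₂ − f₁ = -0.466 → -47 percentage points.

-47 percentage points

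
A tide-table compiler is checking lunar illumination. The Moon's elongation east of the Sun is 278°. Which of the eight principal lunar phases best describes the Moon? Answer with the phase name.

The last quarter sector spans roughly 248°–292°; 278° falls inside it.

last quarter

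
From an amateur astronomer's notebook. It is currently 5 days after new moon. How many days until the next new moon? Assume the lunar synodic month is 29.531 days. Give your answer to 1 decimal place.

One full lunation from the last new moon is 29.531 d; remaining = 29.531 − 5 = 24.531 d.

24.5 days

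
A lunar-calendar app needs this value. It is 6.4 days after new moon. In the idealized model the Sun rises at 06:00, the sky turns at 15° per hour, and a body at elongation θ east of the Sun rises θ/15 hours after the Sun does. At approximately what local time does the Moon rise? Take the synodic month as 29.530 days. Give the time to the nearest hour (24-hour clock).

11:00

Elongation θ = 360° × 6.4/29.530 ≈ 78.0°.
The Moon trails the Sun by θ/15 = 78.0/15 ≈ 5.20 hours.
06:00 + 5.20 h ≈ 11:12 → 11:00 to the nearest hour.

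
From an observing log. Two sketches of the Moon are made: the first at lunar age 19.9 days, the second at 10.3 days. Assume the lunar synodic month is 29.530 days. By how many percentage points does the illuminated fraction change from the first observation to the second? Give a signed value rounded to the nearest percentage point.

+6 pp

θ₁ = 360° × 19.9/29.530 = 242.6°, f₁ = (1 − cos θ₁)/2 = 0.730.
θ₂ = 360° × 10.3/29.530 = 125.6°, f₂ = (1 − cos θ₂)/2 = 0.791.
Change = f₂ − f₁ = +0.061 → +6 percentage points.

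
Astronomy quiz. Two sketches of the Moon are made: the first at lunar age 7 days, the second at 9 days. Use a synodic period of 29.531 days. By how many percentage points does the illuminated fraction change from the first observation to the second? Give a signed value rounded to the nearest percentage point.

θ₁ = 360° × 7/29.531 = 85.3°, f₁ = (1 − cos θ₁)/2 = 0.459.
θ₂ = 360° × 9/29.531 = 109.7°, f₂ = (1 − cos θ₂)/2 = 0.669.
Change = f₂ − f₁ = +0.209 → +21 percentage points.

+21 percentage points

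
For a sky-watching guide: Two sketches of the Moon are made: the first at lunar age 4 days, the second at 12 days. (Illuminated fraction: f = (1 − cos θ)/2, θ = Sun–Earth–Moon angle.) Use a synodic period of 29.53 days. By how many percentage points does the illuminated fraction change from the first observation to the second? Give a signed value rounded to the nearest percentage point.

+75 pp

First observation: θ = 360°·4/29.53 = 48.8°, so f = 0.170.
Second observation: θ = 146.3°, f = 0.916.
Δf = 0.916 − 0.170 = +0.746, i.e. +75 pp.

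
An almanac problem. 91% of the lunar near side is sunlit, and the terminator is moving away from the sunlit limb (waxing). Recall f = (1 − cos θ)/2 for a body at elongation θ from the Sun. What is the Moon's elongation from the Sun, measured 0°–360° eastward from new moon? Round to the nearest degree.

From f = (1 − cos θ)/2: cos θ = 1 − 2×0.91 = -0.820; arccos → 145.1°.
Before full moon the principal value applies: θ = 145.1°.

145°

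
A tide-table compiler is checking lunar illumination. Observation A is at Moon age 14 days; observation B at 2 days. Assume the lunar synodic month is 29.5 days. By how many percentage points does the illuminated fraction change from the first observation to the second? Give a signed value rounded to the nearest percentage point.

θ₁ = 360° × 14/29.5 = 170.8°, f₁ = (1 − cos θ₁)/2 = 0.994.
θ₂ = 360° × 2/29.5 = 24.4°, f₂ = (1 − cos θ₂)/2 = 0.045.
Change = f₂ − f₁ = -0.949 → -95 percentage points.

-95 percentage points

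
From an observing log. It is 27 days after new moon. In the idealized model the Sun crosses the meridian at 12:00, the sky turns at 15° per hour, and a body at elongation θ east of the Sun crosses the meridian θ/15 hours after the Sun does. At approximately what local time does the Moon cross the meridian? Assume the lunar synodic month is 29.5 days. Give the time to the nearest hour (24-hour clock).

10:00

Elongation θ = 360° × 27/29.5 ≈ 329.5°.
The Moon trails the Sun by θ/15 = 329.5/15 ≈ 21.97 hours.
12:00 + 21.97 h ≈ 09:58 → 10:00 to the nearest hour.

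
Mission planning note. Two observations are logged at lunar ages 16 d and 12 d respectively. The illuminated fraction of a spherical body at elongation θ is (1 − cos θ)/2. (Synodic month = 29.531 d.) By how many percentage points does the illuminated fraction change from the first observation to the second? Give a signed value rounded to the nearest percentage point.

-7 pp

First observation: θ = 360°·16/29.531 = 195.0°, so f = 0.983.
Second observation: θ = 146.3°, f = 0.916.
Δf = 0.916 − 0.983 = -0.067, i.e. -7 pp.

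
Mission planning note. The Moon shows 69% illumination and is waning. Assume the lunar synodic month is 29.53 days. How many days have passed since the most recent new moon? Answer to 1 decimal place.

Invert f = (1 − cos θ)/2 to get cos θ = 1 − 2(0.69) = -0.380, hence θ₀ = arccos -0.380 = 112.3°.
A waning Moon lies in 180°–360°, so θ = 360° − 112.3° = 247.7°.
Age = 29.53 × 247.7°/360° ≈ 20.32 days.

20.3 days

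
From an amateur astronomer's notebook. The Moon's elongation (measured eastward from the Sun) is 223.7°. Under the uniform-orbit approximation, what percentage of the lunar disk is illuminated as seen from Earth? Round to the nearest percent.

86%

f = (1 − cos 223.7°)/2 = (1 − (-0.723))/2 ≈ 0.861, i.e. 86%.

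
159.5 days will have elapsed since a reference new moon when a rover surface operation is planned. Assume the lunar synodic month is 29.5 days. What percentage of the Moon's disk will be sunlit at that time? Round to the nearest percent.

Reduce mod P: 159.5 − 5×29.5 = 12.00 d into the current lunation.
Elongation θ = 360° × 12.00/29.5 ≈ 146.4°.
cos 146.4° = (-0.833), so f = (1 − (-0.833))/2 = 0.917, so 92%.

92%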